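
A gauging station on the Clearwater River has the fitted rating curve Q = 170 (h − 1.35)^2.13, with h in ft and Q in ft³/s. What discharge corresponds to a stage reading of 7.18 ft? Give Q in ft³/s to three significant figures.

7270 ft³/s

Q = 170 × (7.18 − 1.35)^2.13 = 170 × 5.83^2.13 = 7266 ft³/s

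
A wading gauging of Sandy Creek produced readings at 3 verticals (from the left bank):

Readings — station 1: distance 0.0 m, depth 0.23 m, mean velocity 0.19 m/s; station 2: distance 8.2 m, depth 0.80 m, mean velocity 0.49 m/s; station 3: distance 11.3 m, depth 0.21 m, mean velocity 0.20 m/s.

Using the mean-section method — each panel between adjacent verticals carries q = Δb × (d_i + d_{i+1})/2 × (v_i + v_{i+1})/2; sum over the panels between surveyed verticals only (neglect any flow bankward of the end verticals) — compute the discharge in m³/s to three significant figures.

Panel 1-2: Δb = 8.2 m, d̄ = (0.23+0.80)/2 = 0.515, v̄ = (0.19+0.49)/2 = 0.34 → q = 8.2×0.515×0.34 = 1.436 m³/s
Panel 2-3: Δb = 3.1 m, d̄ = (0.80+0.21)/2 = 0.505, v̄ = (0.49+0.20)/2 = 0.345 → q = 3.1×0.505×0.345 = 0.5401 m³/s
Q = Σ q = 1.976 m³/s

1.98 m³/s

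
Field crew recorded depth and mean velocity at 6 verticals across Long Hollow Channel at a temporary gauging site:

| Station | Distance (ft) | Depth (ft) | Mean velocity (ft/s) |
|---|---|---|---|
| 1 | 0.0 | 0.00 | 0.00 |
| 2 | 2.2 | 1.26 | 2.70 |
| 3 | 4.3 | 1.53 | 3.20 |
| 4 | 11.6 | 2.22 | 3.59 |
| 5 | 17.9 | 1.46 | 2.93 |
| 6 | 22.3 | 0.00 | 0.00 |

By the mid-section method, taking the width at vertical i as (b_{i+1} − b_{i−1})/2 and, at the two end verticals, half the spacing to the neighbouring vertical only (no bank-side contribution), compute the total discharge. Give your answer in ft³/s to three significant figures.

107 ft³/s

w_2 = (4.3 − 0.0)/2 = 2.15 ft; q_2 = 2.70 × 1.26 × 2.15 = 7.314 ft³/s
w_3 = (11.6 − 2.2)/2 = 4.7 ft; q_3 = 3.20 × 1.53 × 4.7 = 23.01 ft³/s
w_4 = (17.9 − 4.3)/2 = 6.8 ft; q_4 = 3.59 × 2.22 × 6.8 = 54.19 ft³/s
w_5 = (22.3 − 11.6)/2 = 5.35 ft; q_5 = 2.93 × 1.46 × 5.35 = 22.89 ft³/s
Stations 1, 6 contribute zero (depth or velocity is 0).
Q = Σ qᵢ = 107.4 ft³/s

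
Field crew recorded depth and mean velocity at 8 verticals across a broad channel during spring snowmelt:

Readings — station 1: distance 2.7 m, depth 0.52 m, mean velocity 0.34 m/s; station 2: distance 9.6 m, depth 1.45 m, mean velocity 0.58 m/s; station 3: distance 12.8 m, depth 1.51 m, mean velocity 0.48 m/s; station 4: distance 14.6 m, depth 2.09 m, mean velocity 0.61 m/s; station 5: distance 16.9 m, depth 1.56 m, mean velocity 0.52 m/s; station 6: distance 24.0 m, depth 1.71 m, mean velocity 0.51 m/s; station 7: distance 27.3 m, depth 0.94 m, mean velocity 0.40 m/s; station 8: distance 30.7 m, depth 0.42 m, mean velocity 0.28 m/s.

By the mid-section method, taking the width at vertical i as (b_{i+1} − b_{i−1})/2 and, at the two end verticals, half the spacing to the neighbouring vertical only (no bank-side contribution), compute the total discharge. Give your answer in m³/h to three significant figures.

68700 m³/h

w_1 = (9.6 − 2.7)/2 = 3.45 m; q_1 = 0.34 × 0.52 × 3.45 = 0.6100 m³/s
w_2 = (12.8 − 2.7)/2 = 5.05 m; q_2 = 0.58 × 1.45 × 5.05 = 4.247 m³/s
w_3 = (14.6 − 9.6)/2 = 2.5 m; q_3 = 0.48 × 1.51 × 2.5 = 1.812 m³/s
w_4 = (16.9 − 12.8)/2 = 2.05 m; q_4 = 0.61 × 2.09 × 2.05 = 2.614 m³/s
w_5 = (24.0 − 14.6)/2 = 4.7 m; q_5 = 0.52 × 1.56 × 4.7 = 3.813 m³/s
w_6 = (27.3 − 16.9)/2 = 5.2 m; q_6 = 0.51 × 1.71 × 5.2 = 4.535 m³/s
w_7 = (30.7 − 24.0)/2 = 3.35 m; q_7 = 0.40 × 0.94 × 3.35 = 1.260 m³/s
w_8 = (30.7 − 27.3)/2 = 1.7 m; q_8 = 0.28 × 0.42 × 1.7 = 0.1999 m³/s
Q = Σ qᵢ = 19.09 m³/s
= 19.09 × 3600 = 68720 m³/h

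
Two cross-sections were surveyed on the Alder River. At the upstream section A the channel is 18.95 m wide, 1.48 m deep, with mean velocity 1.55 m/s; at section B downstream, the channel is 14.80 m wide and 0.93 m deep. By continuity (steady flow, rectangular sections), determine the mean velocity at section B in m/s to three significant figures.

3.16 m/s

Q = A₁V₁ = (18.95×1.48) × 1.55 = 43.47 m³/s
A₂ = 14.80 × 0.93 = 13.76 m²
V₂ = Q/A₂ = 43.47/13.76 = 3.158 m/s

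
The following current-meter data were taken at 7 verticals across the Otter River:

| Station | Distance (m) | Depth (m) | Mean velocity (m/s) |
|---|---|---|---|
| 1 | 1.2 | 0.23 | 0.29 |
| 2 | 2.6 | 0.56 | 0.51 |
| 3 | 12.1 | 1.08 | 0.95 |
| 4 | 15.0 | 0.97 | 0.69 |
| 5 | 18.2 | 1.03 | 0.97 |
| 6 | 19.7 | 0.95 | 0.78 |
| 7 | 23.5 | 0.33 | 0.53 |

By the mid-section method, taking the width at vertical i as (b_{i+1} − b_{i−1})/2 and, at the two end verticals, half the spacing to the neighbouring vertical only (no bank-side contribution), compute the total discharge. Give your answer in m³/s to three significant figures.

w_1 = (2.6 − 1.2)/2 = 0.7 m; q_1 = 0.29 × 0.23 × 0.7 = 0.04669 m³/s
w_2 = (12.1 − 1.2)/2 = 5.45 m; q_2 = 0.51 × 0.56 × 5.45 = 1.557 m³/s
w_3 = (15.0 − 2.6)/2 = 6.2 m; q_3 = 0.95 × 1.08 × 6.2 = 6.361 m³/s
w_4 = (18.2 − 12.1)/2 = 3.05 m; q_4 = 0.69 × 0.97 × 3.05 = 2.041 m³/s
w_5 = (19.7 − 15.0)/2 = 2.35 m; q_5 = 0.97 × 1.03 × 2.35 = 2.348 m³/s
w_6 = (23.5 − 18.2)/2 = 2.65 m; q_6 = 0.78 × 0.95 × 2.65 = 1.964 m³/s
w_7 = (23.5 − 19.7)/2 = 1.9 m; q_7 = 0.53 × 0.33 × 1.9 = 0.3323 m³/s
Q = Σ qᵢ = 14.65 m³/s

14.6 m³/s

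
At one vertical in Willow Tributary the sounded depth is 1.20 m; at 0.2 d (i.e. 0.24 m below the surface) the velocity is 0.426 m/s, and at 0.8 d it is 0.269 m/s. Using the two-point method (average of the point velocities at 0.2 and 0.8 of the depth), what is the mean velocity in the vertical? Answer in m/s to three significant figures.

v̄ = (0.426 + 0.269) / 2 = 0.3475 m/s

0.348 m/s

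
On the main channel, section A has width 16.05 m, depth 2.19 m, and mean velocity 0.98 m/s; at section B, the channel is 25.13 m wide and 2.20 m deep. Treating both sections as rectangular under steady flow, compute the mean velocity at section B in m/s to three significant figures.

Q = A₁V₁ = (16.05×2.19) × 0.98 = 34.45 m³/s
A₂ = 25.13 × 2.20 = 55.29 m²
V₂ = Q/A₂ = 34.45/55.29 = 0.6231 m/s

0.623 m/s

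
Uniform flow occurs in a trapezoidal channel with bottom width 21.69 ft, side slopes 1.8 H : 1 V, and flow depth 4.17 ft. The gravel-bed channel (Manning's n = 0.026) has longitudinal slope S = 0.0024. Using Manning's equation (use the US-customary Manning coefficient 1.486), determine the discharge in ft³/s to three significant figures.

A = (b + z·y)·y = (21.69 + 1.8×4.17)×4.17 = 121.7 ft²
P = b + 2y√(1+z²) = 21.69 + 2×4.17×√(1+1.8²) = 38.86 ft
R = A/P = 121.7/38.86 = 3.133 ft
Q = (1.486/n)·A·R^(2/3)·S^(1/2) = (1.486/0.026) × 121.7 × 3.133^(2/3) × 0.0024^(1/2) = 729.8 ft³/s

730 ft³/s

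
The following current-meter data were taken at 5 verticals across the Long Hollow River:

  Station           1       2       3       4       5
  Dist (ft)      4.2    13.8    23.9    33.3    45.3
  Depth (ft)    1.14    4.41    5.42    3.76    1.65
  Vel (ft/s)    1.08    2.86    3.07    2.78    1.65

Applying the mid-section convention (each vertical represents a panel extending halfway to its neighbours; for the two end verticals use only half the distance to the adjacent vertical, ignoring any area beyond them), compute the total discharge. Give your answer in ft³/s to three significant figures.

421 ft³/s

w_1 = (13.8 − 4.2)/2 = 4.8 ft; q_1 = 1.08 × 1.14 × 4.8 = 5.910 ft³/s
w_2 = (23.9 − 4.2)/2 = 9.85 ft; q_2 = 2.86 × 4.41 × 9.85 = 124.2 ft³/s
w_3 = (33.3 − 13.8)/2 = 9.75 ft; q_3 = 3.07 × 5.42 × 9.75 = 162.2 ft³/s
w_4 = (45.3 − 23.9)/2 = 10.7 ft; q_4 = 2.78 × 3.76 × 10.7 = 111.8 ft³/s
w_5 = (45.3 − 33.3)/2 = 6 ft; q_5 = 1.65 × 1.65 × 6 = 16.34 ft³/s
Q = Σ qᵢ = 420.6 ft³/s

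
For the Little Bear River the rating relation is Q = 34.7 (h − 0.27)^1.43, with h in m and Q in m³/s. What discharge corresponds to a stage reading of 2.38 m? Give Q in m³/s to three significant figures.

Q = 34.7 × (2.38 − 0.27)^1.43 = 34.7 × 2.11^1.43 = 100.9 m³/s

101 m³/s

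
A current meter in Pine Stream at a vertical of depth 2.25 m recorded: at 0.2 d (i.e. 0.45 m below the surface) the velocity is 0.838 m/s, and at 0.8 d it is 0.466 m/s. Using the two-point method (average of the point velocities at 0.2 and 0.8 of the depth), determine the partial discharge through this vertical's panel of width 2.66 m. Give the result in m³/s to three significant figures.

3.90 m³/s

v̄ = (0.838 + 0.466) / 2 = 0.6520 m/s
q = v̄ × d × w = 0.6520 × 2.25 × 2.66 = 3.902 m³/s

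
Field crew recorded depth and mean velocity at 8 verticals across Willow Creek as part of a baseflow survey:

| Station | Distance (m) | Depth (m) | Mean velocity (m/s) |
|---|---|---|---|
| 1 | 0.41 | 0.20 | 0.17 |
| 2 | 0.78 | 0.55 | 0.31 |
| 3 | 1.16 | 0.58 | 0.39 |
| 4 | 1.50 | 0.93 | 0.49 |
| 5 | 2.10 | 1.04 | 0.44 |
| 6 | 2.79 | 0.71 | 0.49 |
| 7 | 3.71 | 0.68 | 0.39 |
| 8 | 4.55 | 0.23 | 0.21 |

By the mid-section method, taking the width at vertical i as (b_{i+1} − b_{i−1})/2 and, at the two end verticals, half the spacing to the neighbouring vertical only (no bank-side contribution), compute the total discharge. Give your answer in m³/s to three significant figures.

1.19 m³/s

w_1 = (0.78 − 0.41)/2 = 0.185 m; q_1 = 0.17 × 0.20 × 0.185 = 0.006290 m³/s
w_2 = (1.16 − 0.41)/2 = 0.375 m; q_2 = 0.31 × 0.55 × 0.375 = 0.06394 m³/s
w_3 = (1.50 − 0.78)/2 = 0.36 m; q_3 = 0.39 × 0.58 × 0.36 = 0.08143 m³/s
w_4 = (2.10 − 1.16)/2 = 0.47 m; q_4 = 0.49 × 0.93 × 0.47 = 0.2142 m³/s
w_5 = (2.79 − 1.50)/2 = 0.645 m; q_5 = 0.44 × 1.04 × 0.645 = 0.2952 m³/s
w_6 = (3.71 − 2.10)/2 = 0.805 m; q_6 = 0.49 × 0.71 × 0.805 = 0.2801 m³/s
w_7 = (4.55 − 2.79)/2 = 0.88 m; q_7 = 0.39 × 0.68 × 0.88 = 0.2334 m³/s
w_8 = (4.55 − 3.71)/2 = 0.42 m; q_8 = 0.21 × 0.23 × 0.42 = 0.02029 m³/s
Q = Σ qᵢ = 1.195 m³/s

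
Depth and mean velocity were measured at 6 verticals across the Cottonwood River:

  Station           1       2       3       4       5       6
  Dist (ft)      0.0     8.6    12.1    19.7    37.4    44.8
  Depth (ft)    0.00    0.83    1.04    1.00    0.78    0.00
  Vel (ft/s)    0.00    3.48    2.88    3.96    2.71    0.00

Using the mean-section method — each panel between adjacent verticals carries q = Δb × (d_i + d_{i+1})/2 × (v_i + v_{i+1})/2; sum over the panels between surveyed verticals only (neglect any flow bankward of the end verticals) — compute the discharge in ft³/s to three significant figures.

Panel 1-2: Δb = 8.6 ft, d̄ = (0.00+0.83)/2 = 0.415, v̄ = (0.00+3.48)/2 = 1.74 → q = 8.6×0.415×1.74 = 6.210 ft³/s
Panel 2-3: Δb = 3.5 ft, d̄ = (0.83+1.04)/2 = 0.935, v̄ = (3.48+2.88)/2 = 3.18 → q = 3.5×0.935×3.18 = 10.41 ft³/s
Panel 3-4: Δb = 7.6 ft, d̄ = (1.04+1.00)/2 = 1.02, v̄ = (2.88+3.96)/2 = 3.42 → q = 7.6×1.02×3.42 = 26.51 ft³/s
Panel 4-5: Δb = 17.7 ft, d̄ = (1.00+0.78)/2 = 0.89, v̄ = (3.96+2.71)/2 = 3.335 → q = 17.7×0.89×3.335 = 52.54 ft³/s
Panel 5-6: Δb = 7.4 ft, d̄ = (0.78+0.00)/2 = 0.39, v̄ = (2.71+0.00)/2 = 1.355 → q = 7.4×0.39×1.355 = 3.911 ft³/s
Q = Σ q = 99.58 ft³/s

99.6 ft³/s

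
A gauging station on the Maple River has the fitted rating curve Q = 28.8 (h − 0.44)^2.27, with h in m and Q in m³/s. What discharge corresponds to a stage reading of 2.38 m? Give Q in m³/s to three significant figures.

Q = 28.8 × (2.38 − 0.44)^2.27 = 28.8 × 1.94^2.27 = 129.6 m³/s

130 m³/s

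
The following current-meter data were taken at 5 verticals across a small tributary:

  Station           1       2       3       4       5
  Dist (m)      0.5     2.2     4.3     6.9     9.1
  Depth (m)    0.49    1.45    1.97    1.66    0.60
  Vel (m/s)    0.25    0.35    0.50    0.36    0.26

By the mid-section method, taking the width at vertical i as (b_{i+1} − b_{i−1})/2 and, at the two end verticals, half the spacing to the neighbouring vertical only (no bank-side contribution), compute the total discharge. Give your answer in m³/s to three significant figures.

w_1 = (2.2 − 0.5)/2 = 0.85 m; q_1 = 0.25 × 0.49 × 0.85 = 0.1041 m³/s
w_2 = (4.3 − 0.5)/2 = 1.9 m; q_2 = 0.35 × 1.45 × 1.9 = 0.9643 m³/s
w_3 = (6.9 − 2.2)/2 = 2.35 m; q_3 = 0.50 × 1.97 × 2.35 = 2.315 m³/s
w_4 = (9.1 − 4.3)/2 = 2.4 m; q_4 = 0.36 × 1.66 × 2.4 = 1.434 m³/s
w_5 = (9.1 − 6.9)/2 = 1.1 m; q_5 = 0.26 × 0.60 × 1.1 = 0.1716 m³/s
Q = Σ qᵢ = 4.989 m³/s

4.99 m³/s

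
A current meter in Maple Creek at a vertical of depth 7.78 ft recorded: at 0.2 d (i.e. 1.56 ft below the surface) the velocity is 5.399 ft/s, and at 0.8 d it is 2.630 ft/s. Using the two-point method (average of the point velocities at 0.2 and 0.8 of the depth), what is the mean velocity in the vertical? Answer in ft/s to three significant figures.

v̄ = (5.399 + 2.630) / 2 = 4.015 ft/s

4.01 ft/s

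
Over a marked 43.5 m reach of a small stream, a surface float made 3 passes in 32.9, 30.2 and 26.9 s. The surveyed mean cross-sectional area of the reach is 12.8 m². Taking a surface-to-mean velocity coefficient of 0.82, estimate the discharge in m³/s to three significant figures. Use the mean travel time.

t̄ = (32.9 + 30.2 + 26.9) / 3 = 30 s
v_surface = L / t̄ = 43.5 / 30 = 1.450 m/s
v_mean = 0.82 × 1.450 = 1.189 m/s
Q = A × v_mean = 12.8 × 1.189 = 15.22 m³/s

15.2 m³/s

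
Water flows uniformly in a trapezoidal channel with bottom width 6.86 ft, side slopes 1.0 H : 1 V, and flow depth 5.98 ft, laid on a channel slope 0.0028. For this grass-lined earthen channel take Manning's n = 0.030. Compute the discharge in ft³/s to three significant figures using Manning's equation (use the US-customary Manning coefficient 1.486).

A = (b + z·y)·y = (6.86 + 1.0×5.98)×5.98 = 76.78 ft²
P = b + 2y√(1+z²) = 6.86 + 2×5.98×√(1+1.0²) = 23.77 ft
R = A/P = 76.78/23.77 = 3.230 ft
Q = (1.486/n)·A·R^(2/3)·S^(1/2) = (1.486/0.030) × 76.78 × 3.230^(2/3) × 0.0028^(1/2) = 439.7 ft³/s

440 ft³/s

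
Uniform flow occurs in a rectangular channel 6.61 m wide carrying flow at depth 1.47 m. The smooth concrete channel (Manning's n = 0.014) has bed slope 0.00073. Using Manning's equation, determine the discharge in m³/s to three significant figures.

19.0 m³/s

A = b·y = 6.61 × 1.47 = 9.717 m²
P = b + 2y = 6.61 + 2×1.47 = 9.550 m
R = A/P = 9.717/9.550 = 1.017 m
Q = (1/n)·A·R^(2/3)·S^(1/2) = (1/0.014) × 9.717 × 1.017^(2/3) × 0.00073^(1/2) = 18.97 m³/s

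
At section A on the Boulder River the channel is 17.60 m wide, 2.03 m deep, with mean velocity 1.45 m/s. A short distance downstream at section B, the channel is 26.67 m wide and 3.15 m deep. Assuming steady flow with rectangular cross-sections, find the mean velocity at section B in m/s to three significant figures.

0.617 m/s

Q = A₁V₁ = (17.60×2.03) × 1.45 = 51.81 m³/s
A₂ = 26.67 × 3.15 = 84.01 m²
V₂ = Q/A₂ = 51.81/84.01 = 0.6167 m/s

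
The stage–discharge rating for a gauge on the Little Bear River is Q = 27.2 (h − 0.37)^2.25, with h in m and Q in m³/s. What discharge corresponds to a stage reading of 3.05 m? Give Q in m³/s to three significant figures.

250 m³/s

Q = 27.2 × (3.05 − 0.37)^2.25 = 27.2 × 2.68^2.25 = 250.0 m³/s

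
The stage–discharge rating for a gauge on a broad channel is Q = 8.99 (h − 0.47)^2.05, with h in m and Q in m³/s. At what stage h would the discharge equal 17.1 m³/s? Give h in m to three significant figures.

h − h₀ = (Q/C)^(1/b) = (17.1/8.99)^(1/2.05) = 1.368 m
h = 0.47 + 1.368 = 1.838 m

1.84 m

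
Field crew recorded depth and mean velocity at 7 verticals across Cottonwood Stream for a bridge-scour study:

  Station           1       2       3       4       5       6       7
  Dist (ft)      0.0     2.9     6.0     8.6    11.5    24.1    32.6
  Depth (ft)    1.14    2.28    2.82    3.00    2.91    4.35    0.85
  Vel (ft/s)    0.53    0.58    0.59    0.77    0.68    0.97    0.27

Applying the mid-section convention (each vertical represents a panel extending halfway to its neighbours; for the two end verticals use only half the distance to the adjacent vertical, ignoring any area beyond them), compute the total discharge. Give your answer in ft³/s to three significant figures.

76.8 ft³/s

w_1 = (2.9 − 0.0)/2 = 1.45 ft; q_1 = 0.53 × 1.14 × 1.45 = 0.8761 ft³/s
w_2 = (6.0 − 0.0)/2 = 3 ft; q_2 = 0.58 × 2.28 × 3 = 3.967 ft³/s
w_3 = (8.6 − 2.9)/2 = 2.85 ft; q_3 = 0.59 × 2.82 × 2.85 = 4.742 ft³/s
w_4 = (11.5 − 6.0)/2 = 2.75 ft; q_4 = 0.77 × 3.00 × 2.75 = 6.353 ft³/s
w_5 = (24.1 − 8.6)/2 = 7.75 ft; q_5 = 0.68 × 2.91 × 7.75 = 15.34 ft³/s
w_6 = (32.6 − 11.5)/2 = 10.55 ft; q_6 = 0.97 × 4.35 × 10.55 = 44.52 ft³/s
w_7 = (32.6 − 24.1)/2 = 4.25 ft; q_7 = 0.27 × 0.85 × 4.25 = 0.9754 ft³/s
Q = Σ qᵢ = 76.76 ft³/s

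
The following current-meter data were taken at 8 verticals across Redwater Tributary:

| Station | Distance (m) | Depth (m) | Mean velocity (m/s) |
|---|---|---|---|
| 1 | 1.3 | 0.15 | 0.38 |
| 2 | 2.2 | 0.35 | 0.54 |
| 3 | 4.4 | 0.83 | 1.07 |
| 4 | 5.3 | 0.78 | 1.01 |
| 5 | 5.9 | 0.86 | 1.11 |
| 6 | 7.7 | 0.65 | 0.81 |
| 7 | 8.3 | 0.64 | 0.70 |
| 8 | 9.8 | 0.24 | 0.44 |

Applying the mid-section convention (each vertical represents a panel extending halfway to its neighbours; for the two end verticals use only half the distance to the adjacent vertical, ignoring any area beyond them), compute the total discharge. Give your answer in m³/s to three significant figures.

w_1 = (2.2 − 1.3)/2 = 0.45 m; q_1 = 0.38 × 0.15 × 0.45 = 0.02565 m³/s
w_2 = (4.4 − 1.3)/2 = 1.55 m; q_2 = 0.54 × 0.35 × 1.55 = 0.2930 m³/s
w_3 = (5.3 − 2.2)/2 = 1.55 m; q_3 = 1.07 × 0.83 × 1.55 = 1.377 m³/s
w_4 = (5.9 − 4.4)/2 = 0.75 m; q_4 = 1.01 × 0.78 × 0.75 = 0.5909 m³/s
w_5 = (7.7 − 5.3)/2 = 1.2 m; q_5 = 1.11 × 0.86 × 1.2 = 1.146 m³/s
w_6 = (8.3 − 5.9)/2 = 1.2 m; q_6 = 0.81 × 0.65 × 1.2 = 0.6318 m³/s
w_7 = (9.8 − 7.7)/2 = 1.05 m; q_7 = 0.70 × 0.64 × 1.05 = 0.4704 m³/s
w_8 = (9.8 − 8.3)/2 = 0.75 m; q_8 = 0.44 × 0.24 × 0.75 = 0.07920 m³/s
Q = Σ qᵢ = 4.613 m³/s

4.61 m³/s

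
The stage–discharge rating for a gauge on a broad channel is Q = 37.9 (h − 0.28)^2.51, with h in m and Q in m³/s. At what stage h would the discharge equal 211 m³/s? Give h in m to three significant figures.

2.26 m

h − h₀ = (Q/C)^(1/b) = (211/37.9)^(1/2.51) = 1.982 m
h = 0.28 + 1.982 = 2.262 m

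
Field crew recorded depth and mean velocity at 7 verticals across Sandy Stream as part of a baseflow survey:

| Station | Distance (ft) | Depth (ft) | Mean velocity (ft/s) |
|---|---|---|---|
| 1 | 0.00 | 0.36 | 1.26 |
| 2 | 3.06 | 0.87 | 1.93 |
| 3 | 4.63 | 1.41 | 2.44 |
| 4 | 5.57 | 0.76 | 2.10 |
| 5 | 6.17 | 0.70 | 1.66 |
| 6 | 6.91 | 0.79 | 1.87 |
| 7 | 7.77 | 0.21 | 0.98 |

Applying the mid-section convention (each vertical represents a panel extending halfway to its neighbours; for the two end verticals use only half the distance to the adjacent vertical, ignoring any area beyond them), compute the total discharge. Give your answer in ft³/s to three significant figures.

w_1 = (3.06 − 0.00)/2 = 1.53 ft; q_1 = 1.26 × 0.36 × 1.53 = 0.6940 ft³/s
w_2 = (4.63 − 0.00)/2 = 2.315 ft; q_2 = 1.93 × 0.87 × 2.315 = 3.887 ft³/s
w_3 = (5.57 − 3.06)/2 = 1.255 ft; q_3 = 2.44 × 1.41 × 1.255 = 4.318 ft³/s
w_4 = (6.17 − 4.63)/2 = 0.77 ft; q_4 = 2.10 × 0.76 × 0.77 = 1.229 ft³/s
w_5 = (6.91 − 5.57)/2 = 0.67 ft; q_5 = 1.66 × 0.70 × 0.67 = 0.7785 ft³/s
w_6 = (7.77 − 6.17)/2 = 0.8 ft; q_6 = 1.87 × 0.79 × 0.8 = 1.182 ft³/s
w_7 = (7.77 − 6.91)/2 = 0.43 ft; q_7 = 0.98 × 0.21 × 0.43 = 0.08849 ft³/s
Q = Σ qᵢ = 12.18 ft³/s

12.2 ft³/s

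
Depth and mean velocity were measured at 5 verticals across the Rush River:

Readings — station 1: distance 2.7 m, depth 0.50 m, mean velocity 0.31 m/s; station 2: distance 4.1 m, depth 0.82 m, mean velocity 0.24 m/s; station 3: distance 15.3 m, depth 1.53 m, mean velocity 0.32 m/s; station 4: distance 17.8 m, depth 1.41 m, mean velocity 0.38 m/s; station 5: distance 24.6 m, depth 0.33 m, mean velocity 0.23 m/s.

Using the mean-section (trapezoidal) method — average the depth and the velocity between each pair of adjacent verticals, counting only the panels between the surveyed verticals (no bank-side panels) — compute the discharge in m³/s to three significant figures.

Panel 1-2: Δb = 1.4 m, d̄ = (0.50+0.82)/2 = 0.66, v̄ = (0.31+0.24)/2 = 0.275 → q = 1.4×0.66×0.275 = 0.2541 m³/s
Panel 2-3: Δb = 11.2 m, d̄ = (0.82+1.53)/2 = 1.175, v̄ = (0.24+0.32)/2 = 0.28 → q = 11.2×1.175×0.28 = 3.685 m³/s
Panel 3-4: Δb = 2.5 m, d̄ = (1.53+1.41)/2 = 1.47, v̄ = (0.32+0.38)/2 = 0.35 → q = 2.5×1.47×0.35 = 1.286 m³/s
Panel 4-5: Δb = 6.8 m, d̄ = (1.41+0.33)/2 = 0.87, v̄ = (0.38+0.23)/2 = 0.305 → q = 6.8×0.87×0.305 = 1.804 m³/s
Q = Σ q = 7.030 m³/s

7.03 m³/s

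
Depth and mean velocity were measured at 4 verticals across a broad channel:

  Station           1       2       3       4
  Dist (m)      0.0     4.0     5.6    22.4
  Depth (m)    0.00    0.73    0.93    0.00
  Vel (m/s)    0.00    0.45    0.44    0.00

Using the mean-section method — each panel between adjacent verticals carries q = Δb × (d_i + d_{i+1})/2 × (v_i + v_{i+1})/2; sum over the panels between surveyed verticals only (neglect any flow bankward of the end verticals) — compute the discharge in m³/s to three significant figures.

Panel 1-2: Δb = 4 m, d̄ = (0.00+0.73)/2 = 0.365, v̄ = (0.00+0.45)/2 = 0.225 → q = 4×0.365×0.225 = 0.3285 m³/s
Panel 2-3: Δb = 1.6 m, d̄ = (0.73+0.93)/2 = 0.83, v̄ = (0.45+0.44)/2 = 0.445 → q = 1.6×0.83×0.445 = 0.5910 m³/s
Panel 3-4: Δb = 16.8 m, d̄ = (0.93+0.00)/2 = 0.465, v̄ = (0.44+0.00)/2 = 0.22 → q = 16.8×0.465×0.22 = 1.719 m³/s
Q = Σ q = 2.638 m³/s

2.64 m³/s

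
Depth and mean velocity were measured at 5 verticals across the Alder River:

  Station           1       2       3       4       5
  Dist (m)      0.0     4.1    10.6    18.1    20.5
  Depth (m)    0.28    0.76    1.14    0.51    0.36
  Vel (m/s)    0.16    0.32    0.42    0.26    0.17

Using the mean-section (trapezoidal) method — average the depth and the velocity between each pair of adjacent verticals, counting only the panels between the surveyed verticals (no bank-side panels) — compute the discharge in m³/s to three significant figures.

Panel 1-2: Δb = 4.1 m, d̄ = (0.28+0.76)/2 = 0.52, v̄ = (0.16+0.32)/2 = 0.24 → q = 4.1×0.52×0.24 = 0.5117 m³/s
Panel 2-3: Δb = 6.5 m, d̄ = (0.76+1.14)/2 = 0.95, v̄ = (0.32+0.42)/2 = 0.37 → q = 6.5×0.95×0.37 = 2.285 m³/s
Panel 3-4: Δb = 7.5 m, d̄ = (1.14+0.51)/2 = 0.825, v̄ = (0.42+0.26)/2 = 0.34 → q = 7.5×0.825×0.34 = 2.104 m³/s
Panel 4-5: Δb = 2.4 m, d̄ = (0.51+0.36)/2 = 0.435, v̄ = (0.26+0.17)/2 = 0.215 → q = 2.4×0.435×0.215 = 0.2245 m³/s
Q = Σ q = 5.125 m³/s

5.12 m³/s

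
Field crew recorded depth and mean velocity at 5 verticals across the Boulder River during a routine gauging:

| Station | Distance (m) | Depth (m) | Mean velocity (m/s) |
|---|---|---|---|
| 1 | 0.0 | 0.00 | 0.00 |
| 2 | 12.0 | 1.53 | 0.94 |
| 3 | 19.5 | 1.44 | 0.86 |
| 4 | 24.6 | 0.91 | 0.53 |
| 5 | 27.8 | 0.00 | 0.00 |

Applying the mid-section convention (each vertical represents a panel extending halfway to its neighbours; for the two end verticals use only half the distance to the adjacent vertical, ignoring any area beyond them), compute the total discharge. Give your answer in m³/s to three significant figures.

23.8 m³/s

w_2 = (19.5 − 0.0)/2 = 9.75 m; q_2 = 0.94 × 1.53 × 9.75 = 14.02 m³/s
w_3 = (24.6 − 12.0)/2 = 6.3 m; q_3 = 0.86 × 1.44 × 6.3 = 7.802 m³/s
w_4 = (27.8 − 19.5)/2 = 4.15 m; q_4 = 0.53 × 0.91 × 4.15 = 2.002 m³/s
Stations 1, 5 contribute zero (depth or velocity is 0).
Q = Σ qᵢ = 23.83 m³/s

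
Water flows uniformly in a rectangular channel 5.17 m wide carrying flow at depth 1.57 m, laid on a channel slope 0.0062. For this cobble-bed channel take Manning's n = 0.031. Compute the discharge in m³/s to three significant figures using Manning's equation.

A = b·y = 5.17 × 1.57 = 8.117 m²
P = b + 2y = 5.17 + 2×1.57 = 8.310 m
R = A/P = 8.117/8.310 = 0.9768 m
Q = (1/n)·A·R^(2/3)·S^(1/2) = (1/0.031) × 8.117 × 0.9768^(2/3) × 0.0062^(1/2) = 20.30 m³/s

20.3 m³/s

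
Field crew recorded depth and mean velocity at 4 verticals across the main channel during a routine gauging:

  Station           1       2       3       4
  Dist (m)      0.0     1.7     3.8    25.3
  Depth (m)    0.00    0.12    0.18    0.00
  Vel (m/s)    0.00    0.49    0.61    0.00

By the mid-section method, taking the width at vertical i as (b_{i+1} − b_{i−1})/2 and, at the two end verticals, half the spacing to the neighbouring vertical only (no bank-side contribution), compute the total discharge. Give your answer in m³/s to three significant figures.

w_2 = (3.8 − 0.0)/2 = 1.9 m; q_2 = 0.49 × 0.12 × 1.9 = 0.1117 m³/s
w_3 = (25.3 − 1.7)/2 = 11.8 m; q_3 = 0.61 × 0.18 × 11.8 = 1.296 m³/s
Stations 1, 4 contribute zero (depth or velocity is 0).
Q = Σ qᵢ = 1.407 m³/s

1.41 m³/s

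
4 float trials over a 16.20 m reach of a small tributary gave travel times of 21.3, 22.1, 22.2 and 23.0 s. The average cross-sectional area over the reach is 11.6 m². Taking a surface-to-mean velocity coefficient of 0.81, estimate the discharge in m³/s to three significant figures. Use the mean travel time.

t̄ = (21.3 + 22.1 + 22.2 + 23.0) / 4 = 22.15 s
v_surface = L / t̄ = 16.20 / 22.15 = 0.7314 m/s
v_mean = 0.81 × 0.7314 = 0.5924 m/s
Q = A × v_mean = 11.6 × 0.5924 = 6.872 m³/s

6.87 m³/s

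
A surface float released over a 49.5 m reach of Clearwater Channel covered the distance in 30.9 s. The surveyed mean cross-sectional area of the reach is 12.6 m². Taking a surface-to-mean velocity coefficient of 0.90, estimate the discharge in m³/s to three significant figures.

18.2 m³/s

v_surface = L / t̄ = 49.5 / 30.9 = 1.602 m/s
v_mean = 0.90 × 1.602 = 1.442 m/s
Q = A × v_mean = 12.6 × 1.442 = 18.17 m³/s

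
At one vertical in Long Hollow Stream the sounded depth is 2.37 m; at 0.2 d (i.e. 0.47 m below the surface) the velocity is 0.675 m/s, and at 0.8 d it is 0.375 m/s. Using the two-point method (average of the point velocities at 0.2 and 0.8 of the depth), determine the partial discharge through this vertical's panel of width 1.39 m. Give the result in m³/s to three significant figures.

v̄ = (0.675 + 0.375) / 2 = 0.5250 m/s
q = v̄ × d × w = 0.5250 × 2.37 × 1.39 = 1.730 m³/s

1.73 m³/s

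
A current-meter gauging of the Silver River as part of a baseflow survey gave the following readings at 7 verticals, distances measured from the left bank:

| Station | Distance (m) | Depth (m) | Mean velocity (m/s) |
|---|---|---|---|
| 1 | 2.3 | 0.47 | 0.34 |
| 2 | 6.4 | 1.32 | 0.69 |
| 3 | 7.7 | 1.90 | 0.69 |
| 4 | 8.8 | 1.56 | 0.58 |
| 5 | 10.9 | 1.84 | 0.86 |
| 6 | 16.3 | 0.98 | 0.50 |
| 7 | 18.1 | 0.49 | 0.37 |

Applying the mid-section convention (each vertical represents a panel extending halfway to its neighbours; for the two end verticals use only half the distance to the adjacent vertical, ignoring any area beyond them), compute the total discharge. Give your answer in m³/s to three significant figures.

w_1 = (6.4 − 2.3)/2 = 2.05 m; q_1 = 0.34 × 0.47 × 2.05 = 0.3276 m³/s
w_2 = (7.7 − 2.3)/2 = 2.7 m; q_2 = 0.69 × 1.32 × 2.7 = 2.459 m³/s
w_3 = (8.8 − 6.4)/2 = 1.2 m; q_3 = 0.69 × 1.90 × 1.2 = 1.573 m³/s
w_4 = (10.9 − 7.7)/2 = 1.6 m; q_4 = 0.58 × 1.56 × 1.6 = 1.448 m³/s
w_5 = (16.3 − 8.8)/2 = 3.75 m; q_5 = 0.86 × 1.84 × 3.75 = 5.934 m³/s
w_6 = (18.1 − 10.9)/2 = 3.6 m; q_6 = 0.50 × 0.98 × 3.6 = 1.764 m³/s
w_7 = (18.1 − 16.3)/2 = 0.9 m; q_7 = 0.37 × 0.49 × 0.9 = 0.1632 m³/s
Q = Σ qᵢ = 13.67 m³/s

13.7 m³/s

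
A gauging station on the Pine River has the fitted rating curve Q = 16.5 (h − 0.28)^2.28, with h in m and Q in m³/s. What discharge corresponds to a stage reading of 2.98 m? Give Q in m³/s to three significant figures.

159 m³/s

Q = 16.5 × (2.98 − 0.28)^2.28 = 16.5 × 2.7^2.28 = 158.9 m³/s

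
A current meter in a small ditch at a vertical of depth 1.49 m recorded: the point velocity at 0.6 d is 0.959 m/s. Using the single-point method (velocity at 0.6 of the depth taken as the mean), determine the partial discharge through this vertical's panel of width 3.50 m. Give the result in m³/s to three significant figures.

5.00 m³/s

v̄ = v₀.₆ = 0.959 m/s
q = v̄ × d × w = 0.9590 × 1.49 × 3.50 = 5.001 m³/s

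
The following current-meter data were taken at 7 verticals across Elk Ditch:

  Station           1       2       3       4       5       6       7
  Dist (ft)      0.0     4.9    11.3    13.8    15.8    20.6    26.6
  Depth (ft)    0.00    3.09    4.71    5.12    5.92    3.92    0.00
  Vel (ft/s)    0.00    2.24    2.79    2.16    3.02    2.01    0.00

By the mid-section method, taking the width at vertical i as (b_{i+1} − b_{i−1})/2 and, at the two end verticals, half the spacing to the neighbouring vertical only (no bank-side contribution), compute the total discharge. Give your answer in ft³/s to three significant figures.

226 ft³/s

w_2 = (11.3 − 0.0)/2 = 5.65 ft; q_2 = 2.24 × 3.09 × 5.65 = 39.11 ft³/s
w_3 = (13.8 − 4.9)/2 = 4.45 ft; q_3 = 2.79 × 4.71 × 4.45 = 58.48 ft³/s
w_4 = (15.8 − 11.3)/2 = 2.25 ft; q_4 = 2.16 × 5.12 × 2.25 = 24.88 ft³/s
w_5 = (20.6 − 13.8)/2 = 3.4 ft; q_5 = 3.02 × 5.92 × 3.4 = 60.79 ft³/s
w_6 = (26.6 − 15.8)/2 = 5.4 ft; q_6 = 2.01 × 3.92 × 5.4 = 42.55 ft³/s
Stations 1, 7 contribute zero (depth or velocity is 0).
Q = Σ qᵢ = 225.8 ft³/s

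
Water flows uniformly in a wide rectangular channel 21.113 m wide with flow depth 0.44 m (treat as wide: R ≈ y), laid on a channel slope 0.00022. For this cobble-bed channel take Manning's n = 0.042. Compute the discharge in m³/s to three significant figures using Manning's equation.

1.90 m³/s

A = b·y = 21.113 × 0.44 = 9.290 m²
Wide channel: R ≈ y = 0.44 m
Q = (1/n)·A·R^(2/3)·S^(1/2) = (1/0.042) × 9.290 × 0.4400^(2/3) × 0.00022^(1/2) = 1.898 m³/s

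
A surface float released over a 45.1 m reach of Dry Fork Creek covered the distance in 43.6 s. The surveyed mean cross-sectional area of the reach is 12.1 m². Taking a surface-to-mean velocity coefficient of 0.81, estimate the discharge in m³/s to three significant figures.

10.1 m³/s

v_surface = L / t̄ = 45.1 / 43.6 = 1.034 m/s
v_mean = 0.81 × 1.034 = 0.8379 m/s
Q = A × v_mean = 12.1 × 0.8379 = 10.14 m³/s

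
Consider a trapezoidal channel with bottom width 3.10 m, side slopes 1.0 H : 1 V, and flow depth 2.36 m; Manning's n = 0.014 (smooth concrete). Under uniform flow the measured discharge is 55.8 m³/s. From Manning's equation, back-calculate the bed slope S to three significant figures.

0.00254

A = (b + z·y)·y = (3.10 + 1.0×2.36)×2.36 = 12.89 m²
P = b + 2y√(1+z²) = 3.10 + 2×2.36×√(1+1.0²) = 9.775 m
R = A/P = 12.89/9.775 = 1.318 m
S = (Q·n / (1·A·R^(2/3)))² = (55.8×0.014 / (1×12.89×1.202))² = 0.002543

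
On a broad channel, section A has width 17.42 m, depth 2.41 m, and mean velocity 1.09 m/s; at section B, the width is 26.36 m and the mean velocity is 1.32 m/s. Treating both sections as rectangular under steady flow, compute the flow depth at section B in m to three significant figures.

1.32 m

Q = A₁V₁ = (17.42×2.41) × 1.09 = 45.76 m³/s
d₂ = Q/(b₂ V₂) = 45.76/(26.36×1.32) = 1.315 m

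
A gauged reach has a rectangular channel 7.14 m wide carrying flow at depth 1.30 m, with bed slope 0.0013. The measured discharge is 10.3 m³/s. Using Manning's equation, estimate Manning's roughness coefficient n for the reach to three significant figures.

0.0315

A = b·y = 7.14 × 1.30 = 9.282 m²
P = b + 2y = 7.14 + 2×1.30 = 9.740 m
R = A/P = 9.282/9.740 = 0.9530 m
n = (1/Q)·A·R^(2/3)·S^(1/2) = (1/10.3) × 9.282 × 0.9684 × 0.03606 = 0.03147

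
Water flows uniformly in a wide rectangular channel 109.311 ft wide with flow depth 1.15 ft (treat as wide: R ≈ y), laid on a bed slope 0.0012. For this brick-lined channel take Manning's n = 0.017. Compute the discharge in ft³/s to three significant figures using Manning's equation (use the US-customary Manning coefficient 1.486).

418 ft³/s

A = b·y = 109.311 × 1.15 = 125.7 ft²
Wide channel: R ≈ y = 1.15 ft
Q = (1.486/n)·A·R^(2/3)·S^(1/2) = (1.486/0.017) × 125.7 × 1.150^(2/3) × 0.0012^(1/2) = 417.8 ft³/s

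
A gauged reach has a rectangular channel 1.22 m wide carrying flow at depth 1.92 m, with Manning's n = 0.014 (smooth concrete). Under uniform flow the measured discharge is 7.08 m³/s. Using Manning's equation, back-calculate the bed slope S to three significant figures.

0.00500

A = b·y = 1.22 × 1.92 = 2.342 m²
P = b + 2y = 1.22 + 2×1.92 = 5.060 m
R = A/P = 2.342/5.060 = 0.4629 m
S = (Q·n / (1·A·R^(2/3)))² = (7.08×0.014 / (1×2.342×0.5984))² = 0.005000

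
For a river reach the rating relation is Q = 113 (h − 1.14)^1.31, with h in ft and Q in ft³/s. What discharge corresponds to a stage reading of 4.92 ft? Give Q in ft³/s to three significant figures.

645 ft³/s

Q = 113 × (4.92 − 1.14)^1.31 = 113 × 3.78^1.31 = 645.0 ft³/s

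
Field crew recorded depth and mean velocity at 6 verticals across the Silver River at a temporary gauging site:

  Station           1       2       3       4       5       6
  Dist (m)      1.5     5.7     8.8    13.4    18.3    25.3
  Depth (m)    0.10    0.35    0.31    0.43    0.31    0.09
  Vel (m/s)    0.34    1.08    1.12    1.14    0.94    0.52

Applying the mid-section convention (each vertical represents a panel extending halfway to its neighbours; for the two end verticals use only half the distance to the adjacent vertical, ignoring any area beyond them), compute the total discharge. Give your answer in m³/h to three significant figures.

w_1 = (5.7 − 1.5)/2 = 2.1 m; q_1 = 0.34 × 0.10 × 2.1 = 0.07140 m³/s
w_2 = (8.8 − 1.5)/2 = 3.65 m; q_2 = 1.08 × 0.35 × 3.65 = 1.380 m³/s
w_3 = (13.4 − 5.7)/2 = 3.85 m; q_3 = 1.12 × 0.31 × 3.85 = 1.337 m³/s
w_4 = (18.3 − 8.8)/2 = 4.75 m; q_4 = 1.14 × 0.43 × 4.75 = 2.328 m³/s
w_5 = (25.3 − 13.4)/2 = 5.95 m; q_5 = 0.94 × 0.31 × 5.95 = 1.734 m³/s
w_6 = (25.3 − 18.3)/2 = 3.5 m; q_6 = 0.52 × 0.09 × 3.5 = 0.1638 m³/s
Q = Σ qᵢ = 7.014 m³/s
= 7.014 × 3600 = 25250 m³/h

25300 m³/h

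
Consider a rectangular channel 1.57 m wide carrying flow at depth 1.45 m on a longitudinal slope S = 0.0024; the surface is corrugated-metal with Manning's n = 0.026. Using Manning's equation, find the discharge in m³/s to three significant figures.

A = b·y = 1.57 × 1.45 = 2.277 m²
P = b + 2y = 1.57 + 2×1.45 = 4.470 m
R = A/P = 2.277/4.470 = 0.5093 m
Q = (1/n)·A·R^(2/3)·S^(1/2) = (1/0.026) × 2.277 × 0.5093^(2/3) × 0.0024^(1/2) = 2.736 m³/s

2.74 m³/s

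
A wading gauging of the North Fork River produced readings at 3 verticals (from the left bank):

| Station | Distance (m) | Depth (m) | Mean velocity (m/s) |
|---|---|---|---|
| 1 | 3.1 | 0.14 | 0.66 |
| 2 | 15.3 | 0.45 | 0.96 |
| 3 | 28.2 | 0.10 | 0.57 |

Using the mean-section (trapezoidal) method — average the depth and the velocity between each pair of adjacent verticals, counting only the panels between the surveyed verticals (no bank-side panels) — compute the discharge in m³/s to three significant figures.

Panel 1-2: Δb = 12.2 m, d̄ = (0.14+0.45)/2 = 0.295, v̄ = (0.66+0.96)/2 = 0.81 → q = 12.2×0.295×0.81 = 2.915 m³/s
Panel 2-3: Δb = 12.9 m, d̄ = (0.45+0.10)/2 = 0.275, v̄ = (0.96+0.57)/2 = 0.765 → q = 12.9×0.275×0.765 = 2.714 m³/s
Q = Σ q = 5.629 m³/s

5.63 m³/s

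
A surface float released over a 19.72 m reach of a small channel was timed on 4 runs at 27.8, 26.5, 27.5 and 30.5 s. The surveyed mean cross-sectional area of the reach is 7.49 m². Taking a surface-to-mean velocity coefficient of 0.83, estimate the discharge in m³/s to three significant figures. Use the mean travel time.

4.37 m³/s

t̄ = (27.8 + 26.5 + 27.5 + 30.5) / 4 = 28.075 s
v_surface = L / t̄ = 19.72 / 28.075 = 0.7024 m/s
v_mean = 0.83 × 0.7024 = 0.5830 m/s
Q = A × v_mean = 7.49 × 0.5830 = 4.367 m³/s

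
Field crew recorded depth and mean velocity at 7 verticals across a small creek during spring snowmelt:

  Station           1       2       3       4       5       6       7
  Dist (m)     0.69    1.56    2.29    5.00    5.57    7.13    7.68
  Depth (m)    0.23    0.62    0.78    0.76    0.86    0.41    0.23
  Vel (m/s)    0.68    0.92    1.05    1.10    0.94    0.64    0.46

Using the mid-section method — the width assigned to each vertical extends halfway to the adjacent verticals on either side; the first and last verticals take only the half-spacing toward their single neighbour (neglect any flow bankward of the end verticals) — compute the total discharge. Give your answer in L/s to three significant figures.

w_1 = (1.56 − 0.69)/2 = 0.435 m; q_1 = 0.68 × 0.23 × 0.435 = 0.06803 m³/s
w_2 = (2.29 − 0.69)/2 = 0.8 m; q_2 = 0.92 × 0.62 × 0.8 = 0.4563 m³/s
w_3 = (5.00 − 1.56)/2 = 1.72 m; q_3 = 1.05 × 0.78 × 1.72 = 1.409 m³/s
w_4 = (5.57 − 2.29)/2 = 1.64 m; q_4 = 1.10 × 0.76 × 1.64 = 1.371 m³/s
w_5 = (7.13 − 5.00)/2 = 1.065 m; q_5 = 0.94 × 0.86 × 1.065 = 0.8609 m³/s
w_6 = (7.68 − 5.57)/2 = 1.055 m; q_6 = 0.64 × 0.41 × 1.055 = 0.2768 m³/s
w_7 = (7.68 − 7.13)/2 = 0.275 m; q_7 = 0.46 × 0.23 × 0.275 = 0.02910 m³/s
Q = Σ qᵢ = 4.471 m³/s
= 4.471 × 1000 = 4471 L/s

4470 L/s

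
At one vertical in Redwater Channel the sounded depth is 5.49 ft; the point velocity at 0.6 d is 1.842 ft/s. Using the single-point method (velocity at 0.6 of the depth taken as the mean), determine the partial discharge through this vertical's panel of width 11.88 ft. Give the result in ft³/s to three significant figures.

120 ft³/s

v̄ = v₀.₆ = 1.842 ft/s
q = v̄ × d × w = 1.842 × 5.49 × 11.88 = 120.1 ft³/s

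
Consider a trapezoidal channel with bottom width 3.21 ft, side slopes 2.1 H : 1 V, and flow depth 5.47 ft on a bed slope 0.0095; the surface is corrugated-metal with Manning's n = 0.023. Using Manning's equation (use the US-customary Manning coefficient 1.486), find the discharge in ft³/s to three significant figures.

A = (b + z·y)·y = (3.21 + 2.1×5.47)×5.47 = 80.39 ft²
P = b + 2y√(1+z²) = 3.21 + 2×5.47×√(1+2.1²) = 28.66 ft
R = A/P = 80.39/28.66 = 2.805 ft
Q = (1.486/n)·A·R^(2/3)·S^(1/2) = (1.486/0.023) × 80.39 × 2.805^(2/3) × 0.0095^(1/2) = 1007 ft³/s

1010 ft³/s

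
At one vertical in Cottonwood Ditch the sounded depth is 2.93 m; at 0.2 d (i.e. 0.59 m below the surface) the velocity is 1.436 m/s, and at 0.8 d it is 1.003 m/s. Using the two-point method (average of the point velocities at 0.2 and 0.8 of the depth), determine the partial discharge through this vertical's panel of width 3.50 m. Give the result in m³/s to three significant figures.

12.5 m³/s

v̄ = (1.436 + 1.003) / 2 = 1.220 m/s
q = v̄ × d × w = 1.220 × 2.93 × 3.50 = 12.51 m³/s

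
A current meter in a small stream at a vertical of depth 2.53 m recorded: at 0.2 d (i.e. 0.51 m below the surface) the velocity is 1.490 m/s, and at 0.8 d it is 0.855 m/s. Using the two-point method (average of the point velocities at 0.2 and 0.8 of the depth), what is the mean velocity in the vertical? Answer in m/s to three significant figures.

v̄ = (1.490 + 0.855) / 2 = 1.173 m/s

1.17 m/s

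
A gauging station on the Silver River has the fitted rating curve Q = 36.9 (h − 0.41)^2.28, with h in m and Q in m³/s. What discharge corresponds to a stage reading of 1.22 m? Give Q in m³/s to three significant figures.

Q = 36.9 × (1.22 − 0.41)^2.28 = 36.9 × 0.81^2.28 = 22.82 m³/s

22.8 m³/s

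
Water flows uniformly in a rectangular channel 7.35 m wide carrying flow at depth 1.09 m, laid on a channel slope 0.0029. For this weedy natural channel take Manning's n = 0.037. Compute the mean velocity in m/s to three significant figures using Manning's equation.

1.30 m/s

A = b·y = 7.35 × 1.09 = 8.012 m²
P = b + 2y = 7.35 + 2×1.09 = 9.530 m
R = A/P = 8.012/9.530 = 0.8407 m
Q = (1/n)·A·R^(2/3)·S^(1/2) = (1/0.037) × 8.012 × 0.8407^(2/3) × 0.0029^(1/2) = 10.39 m³/s
V = Q/A = 10.39/8.012 = 1.296 m/s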